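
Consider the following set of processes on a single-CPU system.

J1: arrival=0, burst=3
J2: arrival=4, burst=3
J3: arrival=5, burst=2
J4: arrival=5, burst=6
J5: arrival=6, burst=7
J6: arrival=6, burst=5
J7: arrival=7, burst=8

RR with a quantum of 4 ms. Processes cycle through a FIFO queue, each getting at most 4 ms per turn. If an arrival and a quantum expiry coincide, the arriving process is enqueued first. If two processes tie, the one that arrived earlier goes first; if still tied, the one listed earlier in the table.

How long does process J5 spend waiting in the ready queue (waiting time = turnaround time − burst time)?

Gantt: | J1 0-3 | idle 3-4 | J2 4-7 | J3 7-9 | J4 9-13 | J5 13-17 | J6 17-21 | J7 21-25 | J4 25-27 | J5 27-30 | J6 30-31 | J7 31-35 |
Completion: J1=3  J2=7  J3=9  J4=27  J5=30  J6=31  J7=35
Waiting(J5) = turnaround − burst = 24 − 7 = 17

17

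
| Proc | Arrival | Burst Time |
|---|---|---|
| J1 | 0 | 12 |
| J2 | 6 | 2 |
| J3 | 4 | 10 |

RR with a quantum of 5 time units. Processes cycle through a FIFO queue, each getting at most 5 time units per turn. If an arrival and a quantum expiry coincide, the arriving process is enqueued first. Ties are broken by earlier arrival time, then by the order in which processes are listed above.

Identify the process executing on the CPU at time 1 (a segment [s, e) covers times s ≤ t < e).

J1

Timeline: | J1 0-5 | J3 5-10 | J1 10-15 | J2 15-17 | J3 17-22 | J1 22-24 |
Completion: J1=24  J2=17  J3=22
Turnaround (C−A): J1=24  J2=11  J3=18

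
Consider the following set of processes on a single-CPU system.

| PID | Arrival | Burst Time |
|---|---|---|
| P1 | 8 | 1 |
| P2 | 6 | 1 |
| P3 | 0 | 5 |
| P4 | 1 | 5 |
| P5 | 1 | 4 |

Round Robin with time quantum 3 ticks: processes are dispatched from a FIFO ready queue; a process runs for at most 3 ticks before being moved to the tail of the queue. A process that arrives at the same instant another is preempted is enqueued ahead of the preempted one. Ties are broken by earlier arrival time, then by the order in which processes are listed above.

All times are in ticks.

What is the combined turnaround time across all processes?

Schedule: | P3 0-3 | P4 3-6 | P5 6-9 | P3 9-11 | P2 11-12 | P4 12-14 | P1 14-15 | P5 15-16 |
Completion: P1=15  P2=12  P3=11  P4=14  P5=16
Turnaround (C−A): P1=7  P2=6  P3=11  P4=13  P5=15
Turnaround = completion − arrival: P1=7, P2=6, P3=11, P4=13, P5=15
Total turnaround = 7 + 6 + 11 + 13 + 15 = 52

52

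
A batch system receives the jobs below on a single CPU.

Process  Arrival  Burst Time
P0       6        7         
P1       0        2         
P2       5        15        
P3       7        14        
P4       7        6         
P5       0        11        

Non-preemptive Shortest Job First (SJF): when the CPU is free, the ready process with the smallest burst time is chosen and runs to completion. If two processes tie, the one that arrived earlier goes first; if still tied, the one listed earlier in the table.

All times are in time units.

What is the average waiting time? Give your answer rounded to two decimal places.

Gantt: | P1 0-2 | P5 2-13 | P4 13-19 | P0 19-26 | P3 26-40 | P2 40-55 |
Completion: P0=26  P1=2  P2=55  P3=40  P4=19  P5=13
Turnaround (C−A): P0=20  P1=2  P2=50  P3=33  P4=12  P5=13
Waiting times: P0=13, P1=0, P2=35, P3=19, P4=6, P5=2
Average waiting = (13+0+35+19+6+2) / 6 = 75/6 = 12.50

12.50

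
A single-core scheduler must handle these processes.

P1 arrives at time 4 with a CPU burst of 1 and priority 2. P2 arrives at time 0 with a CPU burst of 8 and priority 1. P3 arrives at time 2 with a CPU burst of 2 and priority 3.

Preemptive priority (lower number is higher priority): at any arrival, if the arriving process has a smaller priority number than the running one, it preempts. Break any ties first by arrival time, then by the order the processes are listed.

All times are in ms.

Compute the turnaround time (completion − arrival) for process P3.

9

Gantt: | P2 0-8 | P1 8-9 | P3 9-11 |
Completion: P1=9  P2=8  P3=11
Turnaround (C−A): P1=5  P2=8  P3=9
Turnaround(P3) = completion − arrival = 11 − 2 = 9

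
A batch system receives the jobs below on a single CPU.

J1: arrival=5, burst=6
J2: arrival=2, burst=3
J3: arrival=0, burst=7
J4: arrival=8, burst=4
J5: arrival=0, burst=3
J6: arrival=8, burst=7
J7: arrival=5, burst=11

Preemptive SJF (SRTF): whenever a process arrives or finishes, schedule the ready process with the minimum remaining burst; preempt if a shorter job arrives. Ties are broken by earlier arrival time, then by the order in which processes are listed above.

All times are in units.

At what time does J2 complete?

6

Timeline: | J5 0-3 | J2 3-6 | J1 6-12 | J4 12-16 | J3 16-23 | J6 23-30 | J7 30-41 |
Completion: J1=12  J2=6  J3=23  J4=16  J5=3  J6=30  J7=41
Turnaround (C−A): J1=7  J2=4  J3=23  J4=8  J5=3  J6=22  J7=36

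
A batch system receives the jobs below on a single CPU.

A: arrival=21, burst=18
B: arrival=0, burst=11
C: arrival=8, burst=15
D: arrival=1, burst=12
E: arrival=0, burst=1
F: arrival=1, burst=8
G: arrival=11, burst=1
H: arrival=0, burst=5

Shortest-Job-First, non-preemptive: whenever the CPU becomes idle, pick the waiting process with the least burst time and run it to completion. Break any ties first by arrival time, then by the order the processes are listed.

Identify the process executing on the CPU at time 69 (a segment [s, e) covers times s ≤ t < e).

Gantt: | E 0-1 | H 1-6 | F 6-14 | G 14-15 | B 15-26 | D 26-38 | C 38-53 | A 53-71 |
Completion: A=71  B=26  C=53  D=38  E=1  F=14  G=15  H=6

A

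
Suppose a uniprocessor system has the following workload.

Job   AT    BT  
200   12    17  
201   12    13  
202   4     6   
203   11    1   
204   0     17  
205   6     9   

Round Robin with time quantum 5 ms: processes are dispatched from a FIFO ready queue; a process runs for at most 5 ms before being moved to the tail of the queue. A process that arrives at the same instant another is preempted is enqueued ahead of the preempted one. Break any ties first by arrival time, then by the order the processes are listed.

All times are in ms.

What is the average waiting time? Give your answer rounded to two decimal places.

Schedule: | 204 0-5 | 202 5-10 | 204 10-15 | 205 15-20 | 202 20-21 | 203 21-22 | 200 22-27 | 201 27-32 | 204 32-37 | 205 37-41 | 200 41-46 | 201 46-51 | 204 51-53 | 200 53-58 | 201 58-61 | 200 61-63 |
Completion: 200=63  201=61  202=21  203=22  204=53  205=41
Waiting times: 200=34, 201=36, 202=11, 203=10, 204=36, 205=26
Average waiting = (34+36+11+10+36+26) / 6 = 153/6 = 25.50

25.50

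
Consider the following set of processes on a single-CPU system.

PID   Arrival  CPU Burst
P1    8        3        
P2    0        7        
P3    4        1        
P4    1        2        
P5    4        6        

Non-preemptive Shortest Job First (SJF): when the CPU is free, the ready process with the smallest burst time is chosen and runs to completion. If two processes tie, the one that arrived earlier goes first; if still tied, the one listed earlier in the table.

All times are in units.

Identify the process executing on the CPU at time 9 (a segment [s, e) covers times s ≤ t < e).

Gantt: | P2 0-7 | P3 7-8 | P4 8-10 | P1 10-13 | P5 13-19 |
Completion: P1=13  P2=7  P3=8  P4=10  P5=19
Turnaround (C−A): P1=5  P2=7  P3=4  P4=9  P5=15

P4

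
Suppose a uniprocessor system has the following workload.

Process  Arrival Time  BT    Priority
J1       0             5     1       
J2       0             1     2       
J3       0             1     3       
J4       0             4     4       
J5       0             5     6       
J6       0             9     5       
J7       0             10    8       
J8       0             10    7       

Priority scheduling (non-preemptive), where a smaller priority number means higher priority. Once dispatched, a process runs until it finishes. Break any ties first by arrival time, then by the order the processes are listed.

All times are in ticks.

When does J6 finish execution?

Schedule: | J1 0-5 | J2 5-6 | J3 6-7 | J4 7-11 | J6 11-20 | J5 20-25 | J8 25-35 | J7 35-45 |
Completion: J1=5  J2=6  J3=7  J4=11  J5=25  J6=20  J7=45  J8=35

20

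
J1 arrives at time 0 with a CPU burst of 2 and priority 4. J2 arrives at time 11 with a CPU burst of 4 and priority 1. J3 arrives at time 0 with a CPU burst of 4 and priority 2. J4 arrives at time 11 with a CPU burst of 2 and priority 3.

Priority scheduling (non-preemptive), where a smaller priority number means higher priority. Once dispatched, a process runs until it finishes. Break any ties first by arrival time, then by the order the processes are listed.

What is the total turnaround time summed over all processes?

Timeline: | J3 0-4 | J1 4-6 | idle 6-11 | J2 11-15 | J4 15-17 |
Completion: J1=6  J2=15  J3=4  J4=17
Turnaround (C−A): J1=6  J2=4  J3=4  J4=6
Turnaround = completion − arrival: J1=6, J2=4, J3=4, J4=6
Total turnaround = 6 + 4 + 4 + 6 = 20

20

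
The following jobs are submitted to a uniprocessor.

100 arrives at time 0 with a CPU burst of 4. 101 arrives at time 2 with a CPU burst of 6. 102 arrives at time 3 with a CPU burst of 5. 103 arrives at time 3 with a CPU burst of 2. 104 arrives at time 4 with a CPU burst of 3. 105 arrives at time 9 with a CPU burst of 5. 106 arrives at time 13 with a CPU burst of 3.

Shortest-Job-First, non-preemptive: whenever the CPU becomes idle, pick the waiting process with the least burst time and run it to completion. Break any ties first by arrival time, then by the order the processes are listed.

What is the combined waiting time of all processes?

38

Gantt: | 100 0-4 | 103 4-6 | 104 6-9 | 102 9-14 | 106 14-17 | 105 17-22 | 101 22-28 |
Completion: 100=4  101=28  102=14  103=6  104=9  105=22  106=17
Waiting = turnaround − burst: 100=0, 101=20, 102=6, 103=1, 104=2, 105=8, 106=1
Total waiting = 0 + 20 + 6 + 1 + 2 + 8 + 1 = 38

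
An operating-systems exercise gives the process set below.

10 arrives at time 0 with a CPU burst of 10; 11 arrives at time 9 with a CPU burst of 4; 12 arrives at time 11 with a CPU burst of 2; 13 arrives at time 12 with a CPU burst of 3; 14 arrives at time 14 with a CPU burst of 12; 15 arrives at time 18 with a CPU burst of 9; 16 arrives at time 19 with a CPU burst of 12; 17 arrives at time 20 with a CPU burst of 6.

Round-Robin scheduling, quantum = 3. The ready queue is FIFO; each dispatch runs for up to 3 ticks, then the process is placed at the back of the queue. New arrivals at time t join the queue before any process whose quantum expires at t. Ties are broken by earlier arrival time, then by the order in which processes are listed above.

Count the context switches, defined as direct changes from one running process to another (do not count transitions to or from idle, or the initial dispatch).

18

Gantt: | 10 0-9 | 11 9-12 | 10 12-13 | 12 13-15 | 13 15-18 | 11 18-19 | 14 19-22 | 15 22-25 | 16 25-28 | 17 28-31 | 14 31-34 | 15 34-37 | 16 37-40 | 17 40-43 | 14 43-46 | 15 46-49 | 16 49-52 | 14 52-55 | 16 55-58 |
Completion: 10=13  11=19  12=15  13=18  14=55  15=49  16=58  17=43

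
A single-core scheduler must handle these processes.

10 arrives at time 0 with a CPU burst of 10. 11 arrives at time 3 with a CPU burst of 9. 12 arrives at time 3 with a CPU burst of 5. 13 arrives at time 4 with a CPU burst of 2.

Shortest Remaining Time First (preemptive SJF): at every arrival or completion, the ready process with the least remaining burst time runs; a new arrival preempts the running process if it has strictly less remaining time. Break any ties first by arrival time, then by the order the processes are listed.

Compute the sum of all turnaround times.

Schedule: | 10 0-3 | 12 3-4 | 13 4-6 | 12 6-10 | 10 10-17 | 11 17-26 |
Completion: 10=17  11=26  12=10  13=6
Turnaround (C−A): 10=17  11=23  12=7  13=2
Turnaround = completion − arrival: 10=17, 11=23, 12=7, 13=2
Total turnaround = 17 + 23 + 7 + 2 = 49

49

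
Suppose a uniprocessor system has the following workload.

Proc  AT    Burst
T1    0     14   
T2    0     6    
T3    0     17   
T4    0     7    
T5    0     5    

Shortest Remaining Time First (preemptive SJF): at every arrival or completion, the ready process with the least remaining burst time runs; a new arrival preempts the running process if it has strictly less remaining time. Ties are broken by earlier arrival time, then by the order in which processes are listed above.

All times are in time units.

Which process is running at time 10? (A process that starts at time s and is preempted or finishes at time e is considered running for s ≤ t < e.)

T2

Schedule: | T5 0-5 | T2 5-11 | T4 11-18 | T1 18-32 | T3 32-49 |
Completion: T1=32  T2=11  T3=49  T4=18  T5=5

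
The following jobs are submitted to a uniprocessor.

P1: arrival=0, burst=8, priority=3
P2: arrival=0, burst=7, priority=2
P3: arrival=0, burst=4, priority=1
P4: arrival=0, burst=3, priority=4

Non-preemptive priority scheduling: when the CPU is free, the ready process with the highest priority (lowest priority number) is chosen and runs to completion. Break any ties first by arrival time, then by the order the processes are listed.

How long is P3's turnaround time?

Schedule: | P3 0-4 | P2 4-11 | P1 11-19 | P4 19-22 |
Completion: P1=19  P2=11  P3=4  P4=22
Turnaround(P3) = completion − arrival = 4 − 0 = 4

4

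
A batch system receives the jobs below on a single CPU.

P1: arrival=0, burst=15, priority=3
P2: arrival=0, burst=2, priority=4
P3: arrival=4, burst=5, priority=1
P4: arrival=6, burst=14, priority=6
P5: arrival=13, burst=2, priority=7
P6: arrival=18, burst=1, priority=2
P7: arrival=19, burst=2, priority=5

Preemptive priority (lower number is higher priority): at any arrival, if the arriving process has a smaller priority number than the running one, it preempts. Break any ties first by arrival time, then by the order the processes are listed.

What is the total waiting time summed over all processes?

Schedule: | P1 0-4 | P3 4-9 | P1 9-18 | P6 18-19 | P1 19-21 | P2 21-23 | P7 23-25 | P4 25-39 | P5 39-41 |
Completion: P1=21  P2=23  P3=9  P4=39  P5=41  P6=19  P7=25
Turnaround (C−A): P1=21  P2=23  P3=5  P4=33  P5=28  P6=1  P7=6
Waiting = turnaround − burst: P1=6, P2=21, P3=0, P4=19, P5=26, P6=0, P7=4
Total waiting = 6 + 21 + 0 + 19 + 26 + 0 + 4 = 76

76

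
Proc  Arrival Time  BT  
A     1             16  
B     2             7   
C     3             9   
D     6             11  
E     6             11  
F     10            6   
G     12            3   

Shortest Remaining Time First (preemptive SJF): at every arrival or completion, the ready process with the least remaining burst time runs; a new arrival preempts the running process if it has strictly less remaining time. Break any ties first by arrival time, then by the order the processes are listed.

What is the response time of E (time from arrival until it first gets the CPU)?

Gantt: | idle 0-1 | A 1-2 | B 2-9 | C 9-10 | F 10-12 | G 12-15 | F 15-19 | C 19-27 | D 27-38 | E 38-49 | A 49-64 |
Completion: A=64  B=9  C=27  D=38  E=49  F=19  G=15
Turnaround (C−A): A=63  B=7  C=24  D=32  E=43  F=9  G=3
Response(E) = first start − arrival = 38 − 6 = 32

32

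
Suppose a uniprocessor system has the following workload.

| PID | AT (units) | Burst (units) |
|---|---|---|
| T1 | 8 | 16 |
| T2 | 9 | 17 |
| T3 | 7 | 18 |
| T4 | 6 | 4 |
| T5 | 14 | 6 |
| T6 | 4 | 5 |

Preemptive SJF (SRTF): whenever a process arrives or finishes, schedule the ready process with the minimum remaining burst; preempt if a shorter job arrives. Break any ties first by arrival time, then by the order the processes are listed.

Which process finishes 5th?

Schedule: | idle 0-4 | T6 4-9 | T4 9-13 | T1 13-14 | T5 14-20 | T1 20-35 | T2 35-52 | T3 52-70 |
Completion: T1=35  T2=52  T3=70  T4=13  T5=20  T6=9
Finish order: T6 → T4 → T5 → T1 → T2 → T3

T2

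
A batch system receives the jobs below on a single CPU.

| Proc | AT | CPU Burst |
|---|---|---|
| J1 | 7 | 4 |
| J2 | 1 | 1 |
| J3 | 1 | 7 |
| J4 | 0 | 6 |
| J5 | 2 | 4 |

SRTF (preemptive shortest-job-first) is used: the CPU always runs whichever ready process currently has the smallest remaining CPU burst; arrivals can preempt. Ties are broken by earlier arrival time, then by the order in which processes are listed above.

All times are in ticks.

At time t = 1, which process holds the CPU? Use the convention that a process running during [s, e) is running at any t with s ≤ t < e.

J2

Schedule: | J4 0-1 | J2 1-2 | J5 2-6 | J4 6-11 | J1 11-15 | J3 15-22 |
Completion: J1=15  J2=2  J3=22  J4=11  J5=6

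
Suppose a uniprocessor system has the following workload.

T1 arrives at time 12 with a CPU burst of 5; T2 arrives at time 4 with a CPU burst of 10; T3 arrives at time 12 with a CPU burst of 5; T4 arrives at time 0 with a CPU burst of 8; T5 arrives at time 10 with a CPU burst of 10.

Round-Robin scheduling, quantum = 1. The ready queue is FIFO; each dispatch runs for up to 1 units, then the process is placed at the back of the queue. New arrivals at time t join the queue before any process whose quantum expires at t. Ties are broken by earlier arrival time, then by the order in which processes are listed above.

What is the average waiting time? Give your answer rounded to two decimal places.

Schedule: | T4 0-4 | T2 4-5 | T4 5-6 | T2 6-7 | T4 7-8 | T2 8-9 | T4 9-10 | T2 10-11 | T5 11-12 | T4 12-13 | T2 13-14 | T1 14-15 | T3 15-16 | T5 16-17 | T2 17-18 | T1 18-19 | T3 19-20 | T5 20-21 | T2 21-22 | T1 22-23 | T3 23-24 | T5 24-25 | T2 25-26 | T1 26-27 | T3 27-28 | T5 28-29 | T2 29-30 | T1 30-31 | T3 31-32 | T5 32-33 | T2 33-34 | T5 34-38 |
Completion: T1=31  T2=34  T3=32  T4=13  T5=38
Turnaround (C−A): T1=19  T2=30  T3=20  T4=13  T5=28
Waiting times: T1=14, T2=20, T3=15, T4=5, T5=18
Average waiting = (14+20+15+5+18) / 5 = 72/5 = 14.40

14.40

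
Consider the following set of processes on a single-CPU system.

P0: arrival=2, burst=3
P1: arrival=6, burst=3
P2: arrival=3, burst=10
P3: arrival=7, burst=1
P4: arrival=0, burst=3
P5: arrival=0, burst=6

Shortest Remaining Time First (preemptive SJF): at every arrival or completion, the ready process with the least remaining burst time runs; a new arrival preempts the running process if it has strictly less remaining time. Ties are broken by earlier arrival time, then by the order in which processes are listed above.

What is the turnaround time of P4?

3

Gantt: | P4 0-3 | P0 3-6 | P1 6-7 | P3 7-8 | P1 8-10 | P5 10-16 | P2 16-26 |
Completion: P0=6  P1=10  P2=26  P3=8  P4=3  P5=16
Turnaround (C−A): P0=4  P1=4  P2=23  P3=1  P4=3  P5=16
Turnaround(P4) = completion − arrival = 3 − 0 = 3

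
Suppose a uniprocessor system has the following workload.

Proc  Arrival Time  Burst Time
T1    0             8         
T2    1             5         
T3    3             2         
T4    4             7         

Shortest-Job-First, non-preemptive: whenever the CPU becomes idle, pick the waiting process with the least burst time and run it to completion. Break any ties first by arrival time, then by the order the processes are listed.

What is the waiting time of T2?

9

Timeline: | T1 0-8 | T3 8-10 | T2 10-15 | T4 15-22 |
Completion: T1=8  T2=15  T3=10  T4=22
Waiting(T2) = turnaround − burst = 14 − 5 = 9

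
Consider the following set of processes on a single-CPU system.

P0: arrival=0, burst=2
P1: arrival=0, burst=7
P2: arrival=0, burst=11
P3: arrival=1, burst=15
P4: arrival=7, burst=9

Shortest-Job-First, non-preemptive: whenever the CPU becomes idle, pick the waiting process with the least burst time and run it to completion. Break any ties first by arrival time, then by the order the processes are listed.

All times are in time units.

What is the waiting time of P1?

2

Gantt: | P0 0-2 | P1 2-9 | P4 9-18 | P2 18-29 | P3 29-44 |
Completion: P0=2  P1=9  P2=29  P3=44  P4=18
Turnaround (C−A): P0=2  P1=9  P2=29  P3=43  P4=11
Waiting(P1) = turnaround − burst = 9 − 7 = 2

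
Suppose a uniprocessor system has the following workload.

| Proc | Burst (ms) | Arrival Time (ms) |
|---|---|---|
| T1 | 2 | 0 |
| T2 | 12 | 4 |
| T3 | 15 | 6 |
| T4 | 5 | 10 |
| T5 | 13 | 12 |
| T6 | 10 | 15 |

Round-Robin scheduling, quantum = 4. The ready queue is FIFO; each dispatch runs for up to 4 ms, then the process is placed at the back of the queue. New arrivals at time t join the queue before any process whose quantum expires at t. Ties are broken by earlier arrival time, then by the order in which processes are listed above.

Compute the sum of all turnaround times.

201

Timeline: | T1 0-2 | idle 2-4 | T2 4-8 | T3 8-12 | T2 12-16 | T4 16-20 | T5 20-24 | T3 24-28 | T6 28-32 | T2 32-36 | T4 36-37 | T5 37-41 | T3 41-45 | T6 45-49 | T5 49-53 | T3 53-56 | T6 56-58 | T5 58-59 |
Completion: T1=2  T2=36  T3=56  T4=37  T5=59  T6=58
Turnaround = completion − arrival: T1=2, T2=32, T3=50, T4=27, T5=47, T6=43
Total turnaround = 2 + 32 + 50 + 27 + 47 + 43 = 201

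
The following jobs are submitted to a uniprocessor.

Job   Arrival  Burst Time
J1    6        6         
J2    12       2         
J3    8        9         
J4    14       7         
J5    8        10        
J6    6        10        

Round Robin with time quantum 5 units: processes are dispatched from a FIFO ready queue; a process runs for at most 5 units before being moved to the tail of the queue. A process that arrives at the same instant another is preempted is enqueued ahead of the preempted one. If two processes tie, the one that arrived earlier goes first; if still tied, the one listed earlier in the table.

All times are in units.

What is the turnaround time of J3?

Schedule: | idle 0-6 | J1 6-11 | J6 11-16 | J3 16-21 | J5 21-26 | J1 26-27 | J2 27-29 | J4 29-34 | J6 34-39 | J3 39-43 | J5 43-48 | J4 48-50 |
Completion: J1=27  J2=29  J3=43  J4=50  J5=48  J6=39
Turnaround (C−A): J1=21  J2=17  J3=35  J4=36  J5=40  J6=33
Turnaround(J3) = completion − arrival = 43 − 8 = 35

35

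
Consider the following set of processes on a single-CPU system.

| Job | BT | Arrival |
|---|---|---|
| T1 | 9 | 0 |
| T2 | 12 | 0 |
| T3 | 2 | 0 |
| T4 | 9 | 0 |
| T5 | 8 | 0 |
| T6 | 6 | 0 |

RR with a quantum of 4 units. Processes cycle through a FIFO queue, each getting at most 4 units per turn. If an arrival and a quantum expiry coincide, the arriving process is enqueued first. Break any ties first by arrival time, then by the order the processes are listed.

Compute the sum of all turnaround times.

220

Timeline: | T1 0-4 | T2 4-8 | T3 8-10 | T4 10-14 | T5 14-18 | T6 18-22 | T1 22-26 | T2 26-30 | T4 30-34 | T5 34-38 | T6 38-40 | T1 40-41 | T2 41-45 | T4 45-46 |
Completion: T1=41  T2=45  T3=10  T4=46  T5=38  T6=40
Turnaround (C−A): T1=41  T2=45  T3=10  T4=46  T5=38  T6=40
Turnaround = completion − arrival: T1=41, T2=45, T3=10, T4=46, T5=38, T6=40
Total turnaround = 41 + 45 + 10 + 46 + 38 + 40 = 220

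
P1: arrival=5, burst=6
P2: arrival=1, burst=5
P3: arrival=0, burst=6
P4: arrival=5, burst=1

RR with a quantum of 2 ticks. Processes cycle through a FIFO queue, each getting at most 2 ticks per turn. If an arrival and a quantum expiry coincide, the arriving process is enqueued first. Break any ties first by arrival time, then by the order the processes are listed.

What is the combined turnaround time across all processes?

45

Schedule: | P3 0-2 | P2 2-4 | P3 4-6 | P2 6-8 | P1 8-10 | P4 10-11 | P3 11-13 | P2 13-14 | P1 14-18 |
Completion: P1=18  P2=14  P3=13  P4=11
Turnaround = completion − arrival: P1=13, P2=13, P3=13, P4=6
Total turnaround = 13 + 13 + 13 + 6 = 45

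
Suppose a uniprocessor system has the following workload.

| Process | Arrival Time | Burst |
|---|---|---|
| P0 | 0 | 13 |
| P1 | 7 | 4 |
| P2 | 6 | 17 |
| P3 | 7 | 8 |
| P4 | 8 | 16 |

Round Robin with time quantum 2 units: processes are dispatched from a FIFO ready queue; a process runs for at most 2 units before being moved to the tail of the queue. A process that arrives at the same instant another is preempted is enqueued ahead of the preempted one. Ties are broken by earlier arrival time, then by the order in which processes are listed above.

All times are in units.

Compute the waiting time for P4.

Schedule: | P0 0-6 | P2 6-8 | P0 8-10 | P1 10-12 | P3 12-14 | P4 14-16 | P2 16-18 | P0 18-20 | P1 20-22 | P3 22-24 | P4 24-26 | P2 26-28 | P0 28-30 | P3 30-32 | P4 32-34 | P2 34-36 | P0 36-37 | P3 37-39 | P4 39-41 | P2 41-43 | P4 43-45 | P2 45-47 | P4 47-49 | P2 49-51 | P4 51-53 | P2 53-55 | P4 55-57 | P2 57-58 |
Completion: P0=37  P1=22  P2=58  P3=39  P4=57
Waiting(P4) = turnaround − burst = 49 − 16 = 33

33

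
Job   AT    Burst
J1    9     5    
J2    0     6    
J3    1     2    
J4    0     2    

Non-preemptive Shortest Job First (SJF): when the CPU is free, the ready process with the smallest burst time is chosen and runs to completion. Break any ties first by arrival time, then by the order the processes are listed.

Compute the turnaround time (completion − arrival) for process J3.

3

Schedule: | J4 0-2 | J3 2-4 | J2 4-10 | J1 10-15 |
Completion: J1=15  J2=10  J3=4  J4=2
Turnaround (C−A): J1=6  J2=10  J3=3  J4=2
Turnaround(J3) = completion − arrival = 4 − 1 = 3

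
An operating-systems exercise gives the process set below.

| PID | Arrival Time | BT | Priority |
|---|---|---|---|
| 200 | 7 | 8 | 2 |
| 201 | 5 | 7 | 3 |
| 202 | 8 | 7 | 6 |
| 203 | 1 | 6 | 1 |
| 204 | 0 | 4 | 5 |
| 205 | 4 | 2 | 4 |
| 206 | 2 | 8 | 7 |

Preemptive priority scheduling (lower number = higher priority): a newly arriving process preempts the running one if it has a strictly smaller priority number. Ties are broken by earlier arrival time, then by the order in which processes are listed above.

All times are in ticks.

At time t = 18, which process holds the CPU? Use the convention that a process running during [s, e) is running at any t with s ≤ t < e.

201

Schedule: | 204 0-1 | 203 1-7 | 200 7-15 | 201 15-22 | 205 22-24 | 204 24-27 | 202 27-34 | 206 34-42 |
Completion: 200=15  201=22  202=34  203=7  204=27  205=24  206=42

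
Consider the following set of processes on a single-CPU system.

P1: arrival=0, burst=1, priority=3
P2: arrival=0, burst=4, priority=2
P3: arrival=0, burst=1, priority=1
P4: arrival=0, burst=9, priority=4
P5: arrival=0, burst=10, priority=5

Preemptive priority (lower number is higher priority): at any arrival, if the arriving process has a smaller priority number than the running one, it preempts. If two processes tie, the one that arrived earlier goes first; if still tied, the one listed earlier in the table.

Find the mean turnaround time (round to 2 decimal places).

Schedule: | P3 0-1 | P2 1-5 | P1 5-6 | P4 6-15 | P5 15-25 |
Completion: P1=6  P2=5  P3=1  P4=15  P5=25
Turnaround (C−A): P1=6  P2=5  P3=1  P4=15  P5=25
Turnaround times: P1=6, P2=5, P3=1, P4=15, P5=25
Average turnaround = (6+5+1+15+25) / 5 = 52/5 = 10.40

10.40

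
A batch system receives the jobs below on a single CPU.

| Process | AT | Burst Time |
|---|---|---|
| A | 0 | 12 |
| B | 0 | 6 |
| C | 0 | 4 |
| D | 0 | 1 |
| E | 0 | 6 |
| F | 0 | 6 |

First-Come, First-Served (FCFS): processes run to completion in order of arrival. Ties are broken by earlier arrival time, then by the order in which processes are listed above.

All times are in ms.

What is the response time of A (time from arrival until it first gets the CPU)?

0

Gantt: | A 0-12 | B 12-18 | C 18-22 | D 22-23 | E 23-29 | F 29-35 |
Completion: A=12  B=18  C=22  D=23  E=29  F=35
Turnaround (C−A): A=12  B=18  C=22  D=23  E=29  F=35
Response(A) = first start − arrival = 0 − 0 = 0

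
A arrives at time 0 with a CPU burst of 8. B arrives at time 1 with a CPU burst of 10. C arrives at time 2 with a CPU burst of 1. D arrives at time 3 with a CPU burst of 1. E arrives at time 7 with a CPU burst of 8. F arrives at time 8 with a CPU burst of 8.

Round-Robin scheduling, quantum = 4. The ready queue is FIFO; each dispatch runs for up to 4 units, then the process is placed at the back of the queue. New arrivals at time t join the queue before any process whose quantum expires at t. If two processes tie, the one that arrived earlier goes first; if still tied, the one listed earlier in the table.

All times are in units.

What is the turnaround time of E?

Gantt: | A 0-4 | B 4-8 | C 8-9 | D 9-10 | A 10-14 | E 14-18 | F 18-22 | B 22-26 | E 26-30 | F 30-34 | B 34-36 |
Completion: A=14  B=36  C=9  D=10  E=30  F=34
Turnaround (C−A): A=14  B=35  C=7  D=7  E=23  F=26
Turnaround(E) = completion − arrival = 30 − 7 = 23

23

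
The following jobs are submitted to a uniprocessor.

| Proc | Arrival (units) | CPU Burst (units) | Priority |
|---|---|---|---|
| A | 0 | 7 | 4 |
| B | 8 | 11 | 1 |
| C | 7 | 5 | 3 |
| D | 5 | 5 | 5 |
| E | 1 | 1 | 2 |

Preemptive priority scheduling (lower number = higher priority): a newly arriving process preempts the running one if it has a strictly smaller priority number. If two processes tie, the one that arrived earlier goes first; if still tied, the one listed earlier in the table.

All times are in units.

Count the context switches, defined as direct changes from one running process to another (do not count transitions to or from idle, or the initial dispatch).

7

Schedule: | A 0-1 | E 1-2 | A 2-7 | C 7-8 | B 8-19 | C 19-23 | A 23-24 | D 24-29 |
Completion: A=24  B=19  C=23  D=29  E=2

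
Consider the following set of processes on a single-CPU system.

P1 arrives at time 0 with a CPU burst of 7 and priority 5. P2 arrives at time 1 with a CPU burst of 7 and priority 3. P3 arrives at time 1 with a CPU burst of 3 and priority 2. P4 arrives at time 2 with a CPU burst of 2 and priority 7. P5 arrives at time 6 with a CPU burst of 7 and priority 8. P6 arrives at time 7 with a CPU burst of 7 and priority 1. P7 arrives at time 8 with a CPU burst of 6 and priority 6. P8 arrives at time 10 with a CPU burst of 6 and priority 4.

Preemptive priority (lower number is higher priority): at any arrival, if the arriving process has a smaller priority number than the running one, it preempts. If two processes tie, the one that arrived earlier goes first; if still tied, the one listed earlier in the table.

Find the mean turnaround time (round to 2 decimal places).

Timeline: | P1 0-1 | P3 1-4 | P2 4-7 | P6 7-14 | P2 14-18 | P8 18-24 | P1 24-30 | P7 30-36 | P4 36-38 | P5 38-45 |
Completion: P1=30  P2=18  P3=4  P4=38  P5=45  P6=14  P7=36  P8=24
Turnaround (C−A): P1=30  P2=17  P3=3  P4=36  P5=39  P6=7  P7=28  P8=14
Turnaround times: P1=30, P2=17, P3=3, P4=36, P5=39, P6=7, P7=28, P8=14
Average turnaround = (30+17+3+36+39+7+28+14) / 8 = 174/8 = 21.75

21.75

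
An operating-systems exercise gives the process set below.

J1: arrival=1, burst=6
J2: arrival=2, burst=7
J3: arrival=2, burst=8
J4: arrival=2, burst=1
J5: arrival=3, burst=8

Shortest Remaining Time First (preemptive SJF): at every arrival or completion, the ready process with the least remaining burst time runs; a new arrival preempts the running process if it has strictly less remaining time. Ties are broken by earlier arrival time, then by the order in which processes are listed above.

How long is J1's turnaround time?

Timeline: | idle 0-1 | J1 1-2 | J4 2-3 | J1 3-8 | J2 8-15 | J3 15-23 | J5 23-31 |
Completion: J1=8  J2=15  J3=23  J4=3  J5=31
Turnaround (C−A): J1=7  J2=13  J3=21  J4=1  J5=28
Turnaround(J1) = completion − arrival = 8 − 1 = 7

7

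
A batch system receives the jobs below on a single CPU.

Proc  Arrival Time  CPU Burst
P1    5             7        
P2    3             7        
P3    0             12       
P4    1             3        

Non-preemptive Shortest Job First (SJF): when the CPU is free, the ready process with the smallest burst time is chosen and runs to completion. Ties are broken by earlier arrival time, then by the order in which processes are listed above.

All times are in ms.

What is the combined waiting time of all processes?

40

Gantt: | P3 0-12 | P4 12-15 | P2 15-22 | P1 22-29 |
Completion: P1=29  P2=22  P3=12  P4=15
Turnaround (C−A): P1=24  P2=19  P3=12  P4=14
Waiting = turnaround − burst: P1=17, P2=12, P3=0, P4=11
Total waiting = 17 + 12 + 0 + 11 = 40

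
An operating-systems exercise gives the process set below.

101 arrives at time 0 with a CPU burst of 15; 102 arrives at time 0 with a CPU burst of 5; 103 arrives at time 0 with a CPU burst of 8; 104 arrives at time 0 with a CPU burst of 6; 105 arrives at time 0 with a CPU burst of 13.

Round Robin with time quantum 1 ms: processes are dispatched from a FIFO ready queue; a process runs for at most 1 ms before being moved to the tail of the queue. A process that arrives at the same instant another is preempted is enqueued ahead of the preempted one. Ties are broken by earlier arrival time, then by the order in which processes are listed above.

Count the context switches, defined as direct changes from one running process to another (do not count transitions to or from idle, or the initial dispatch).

Schedule: | 101 0-1 | 102 1-2 | 103 2-3 | 104 3-4 | 105 4-5 | 101 5-6 | 102 6-7 | 103 7-8 | 104 8-9 | 105 9-10 | 101 10-11 | 102 11-12 | 103 12-13 | 104 13-14 | 105 14-15 | 101 15-16 | 102 16-17 | 103 17-18 | 104 18-19 | 105 19-20 | 101 20-21 | 102 21-22 | 103 22-23 | 104 23-24 | 105 24-25 | 101 25-26 | 103 26-27 | 104 27-28 | 105 28-29 | 101 29-30 | 103 30-31 | 105 31-32 | 101 32-33 | 103 33-34 | 105 34-35 | 101 35-36 | 105 36-37 | 101 37-38 | 105 38-39 | 101 39-40 | 105 40-41 | 101 41-42 | 105 42-43 | 101 43-44 | 105 44-45 | 101 45-47 |
Completion: 101=47  102=22  103=34  104=28  105=45
Turnaround (C−A): 101=47  102=22  103=34  104=28  105=45

45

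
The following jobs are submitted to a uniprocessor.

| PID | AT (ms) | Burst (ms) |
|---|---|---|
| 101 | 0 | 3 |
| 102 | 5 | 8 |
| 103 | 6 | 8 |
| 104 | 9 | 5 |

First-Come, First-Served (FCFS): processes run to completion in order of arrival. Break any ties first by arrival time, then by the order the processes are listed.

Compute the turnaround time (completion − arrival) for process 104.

17

Gantt: | 101 0-3 | idle 3-5 | 102 5-13 | 103 13-21 | 104 21-26 |
Completion: 101=3  102=13  103=21  104=26
Turnaround(104) = completion − arrival = 26 − 9 = 17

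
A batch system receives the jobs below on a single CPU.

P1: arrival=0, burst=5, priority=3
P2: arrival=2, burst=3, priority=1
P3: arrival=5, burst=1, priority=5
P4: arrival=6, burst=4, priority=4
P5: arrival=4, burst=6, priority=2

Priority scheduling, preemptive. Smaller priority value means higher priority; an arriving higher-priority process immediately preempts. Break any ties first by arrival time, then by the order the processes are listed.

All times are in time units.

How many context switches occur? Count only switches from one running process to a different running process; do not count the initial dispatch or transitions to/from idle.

5

Gantt: | P1 0-2 | P2 2-5 | P5 5-11 | P1 11-14 | P4 14-18 | P3 18-19 |
Completion: P1=14  P2=5  P3=19  P4=18  P5=11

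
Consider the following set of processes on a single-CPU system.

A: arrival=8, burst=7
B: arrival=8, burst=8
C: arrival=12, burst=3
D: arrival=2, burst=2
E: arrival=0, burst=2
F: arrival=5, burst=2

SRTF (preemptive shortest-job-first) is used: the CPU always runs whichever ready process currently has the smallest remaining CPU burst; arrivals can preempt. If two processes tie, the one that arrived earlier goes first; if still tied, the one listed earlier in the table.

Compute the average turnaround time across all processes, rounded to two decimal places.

6.17

Gantt: | E 0-2 | D 2-4 | idle 4-5 | F 5-7 | idle 7-8 | A 8-15 | C 15-18 | B 18-26 |
Completion: A=15  B=26  C=18  D=4  E=2  F=7
Turnaround (C−A): A=7  B=18  C=6  D=2  E=2  F=2
Turnaround times: A=7, B=18, C=6, D=2, E=2, F=2
Average turnaround = (7+18+6+2+2+2) / 6 = 37/6 = 6.17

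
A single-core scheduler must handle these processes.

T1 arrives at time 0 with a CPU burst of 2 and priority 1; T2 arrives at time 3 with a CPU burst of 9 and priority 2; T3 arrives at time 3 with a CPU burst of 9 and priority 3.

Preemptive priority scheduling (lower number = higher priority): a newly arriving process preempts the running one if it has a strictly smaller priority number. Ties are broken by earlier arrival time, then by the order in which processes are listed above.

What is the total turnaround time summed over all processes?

Timeline: | T1 0-2 | idle 2-3 | T2 3-12 | T3 12-21 |
Completion: T1=2  T2=12  T3=21
Turnaround (C−A): T1=2  T2=9  T3=18
Turnaround = completion − arrival: T1=2, T2=9, T3=18
Total turnaround = 2 + 9 + 18 = 29

29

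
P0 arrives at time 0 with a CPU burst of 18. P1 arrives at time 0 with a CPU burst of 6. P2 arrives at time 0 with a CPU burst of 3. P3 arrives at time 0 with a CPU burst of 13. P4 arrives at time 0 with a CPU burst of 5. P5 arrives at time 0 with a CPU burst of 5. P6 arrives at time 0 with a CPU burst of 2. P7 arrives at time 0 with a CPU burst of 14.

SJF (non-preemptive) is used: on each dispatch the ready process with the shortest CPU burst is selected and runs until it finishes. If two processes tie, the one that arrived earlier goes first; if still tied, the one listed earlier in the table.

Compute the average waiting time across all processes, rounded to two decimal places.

Gantt: | P6 0-2 | P2 2-5 | P4 5-10 | P5 10-15 | P1 15-21 | P3 21-34 | P7 34-48 | P0 48-66 |
Completion: P0=66  P1=21  P2=5  P3=34  P4=10  P5=15  P6=2  P7=48
Waiting times: P0=48, P1=15, P2=2, P3=21, P4=5, P5=10, P6=0, P7=34
Average waiting = (48+15+2+21+5+10+0+34) / 8 = 135/8 = 16.88

16.88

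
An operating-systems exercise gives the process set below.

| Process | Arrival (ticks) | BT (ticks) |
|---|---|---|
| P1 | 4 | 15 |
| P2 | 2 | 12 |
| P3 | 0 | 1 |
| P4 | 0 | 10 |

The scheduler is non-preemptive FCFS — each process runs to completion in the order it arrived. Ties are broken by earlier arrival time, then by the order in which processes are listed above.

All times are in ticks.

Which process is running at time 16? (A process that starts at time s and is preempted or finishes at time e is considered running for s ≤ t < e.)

Timeline: | P3 0-1 | P4 1-11 | P2 11-23 | P1 23-38 |
Completion: P1=38  P2=23  P3=1  P4=11

P2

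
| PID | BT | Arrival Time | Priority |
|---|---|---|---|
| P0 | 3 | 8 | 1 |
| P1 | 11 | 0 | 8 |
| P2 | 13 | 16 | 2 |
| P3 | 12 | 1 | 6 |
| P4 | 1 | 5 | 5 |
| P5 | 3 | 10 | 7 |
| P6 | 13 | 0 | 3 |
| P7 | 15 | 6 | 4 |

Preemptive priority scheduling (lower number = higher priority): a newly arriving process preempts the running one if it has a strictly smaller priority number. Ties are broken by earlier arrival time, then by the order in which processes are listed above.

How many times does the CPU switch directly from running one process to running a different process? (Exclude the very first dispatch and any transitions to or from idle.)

8

Timeline: | P6 0-8 | P0 8-11 | P6 11-16 | P2 16-29 | P7 29-44 | P4 44-45 | P3 45-57 | P5 57-60 | P1 60-71 |
Completion: P0=11  P1=71  P2=29  P3=57  P4=45  P5=60  P6=16  P7=44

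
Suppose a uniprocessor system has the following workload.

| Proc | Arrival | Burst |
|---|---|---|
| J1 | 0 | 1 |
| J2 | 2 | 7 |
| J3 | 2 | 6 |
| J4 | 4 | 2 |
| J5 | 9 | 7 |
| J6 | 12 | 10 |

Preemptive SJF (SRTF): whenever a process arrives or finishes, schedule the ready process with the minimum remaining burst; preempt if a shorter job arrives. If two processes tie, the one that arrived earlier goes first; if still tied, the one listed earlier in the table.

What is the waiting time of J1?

0

Schedule: | J1 0-1 | idle 1-2 | J3 2-4 | J4 4-6 | J3 6-10 | J2 10-17 | J5 17-24 | J6 24-34 |
Completion: J1=1  J2=17  J3=10  J4=6  J5=24  J6=34
Turnaround (C−A): J1=1  J2=15  J3=8  J4=2  J5=15  J6=22
Waiting(J1) = turnaround − burst = 1 − 1 = 0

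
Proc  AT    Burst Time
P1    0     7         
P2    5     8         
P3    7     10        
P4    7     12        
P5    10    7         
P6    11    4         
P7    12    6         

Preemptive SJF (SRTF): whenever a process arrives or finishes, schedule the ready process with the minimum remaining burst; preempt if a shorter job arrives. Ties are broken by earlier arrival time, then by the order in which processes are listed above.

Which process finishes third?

P6

Schedule: | P1 0-7 | P2 7-15 | P6 15-19 | P7 19-25 | P5 25-32 | P3 32-42 | P4 42-54 |
Completion: P1=7  P2=15  P3=42  P4=54  P5=32  P6=19  P7=25
Turnaround (C−A): P1=7  P2=10  P3=35  P4=47  P5=22  P6=8  P7=13
Finish order: P1 → P2 → P6 → P7 → P5 → P3 → P4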